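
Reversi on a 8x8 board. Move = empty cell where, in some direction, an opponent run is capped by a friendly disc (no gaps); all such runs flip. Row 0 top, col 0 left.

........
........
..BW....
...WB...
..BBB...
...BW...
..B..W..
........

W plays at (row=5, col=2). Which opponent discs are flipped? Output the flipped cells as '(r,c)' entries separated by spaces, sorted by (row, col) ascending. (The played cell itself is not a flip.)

Answer: (5,3)

Derivation:
Dir NW: first cell '.' (not opp) -> no flip
Dir N: opp run (4,2), next='.' -> no flip
Dir NE: opp run (4,3) (3,4), next='.' -> no flip
Dir W: first cell '.' (not opp) -> no flip
Dir E: opp run (5,3) capped by W -> flip
Dir SW: first cell '.' (not opp) -> no flip
Dir S: opp run (6,2), next='.' -> no flip
Dir SE: first cell '.' (not opp) -> no flip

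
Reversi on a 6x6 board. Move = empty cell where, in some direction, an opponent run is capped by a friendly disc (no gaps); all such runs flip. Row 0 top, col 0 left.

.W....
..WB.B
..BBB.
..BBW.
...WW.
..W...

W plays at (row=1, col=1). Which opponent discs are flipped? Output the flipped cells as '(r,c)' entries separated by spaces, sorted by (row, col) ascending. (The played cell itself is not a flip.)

Answer: (2,2) (3,3)

Derivation:
Dir NW: first cell '.' (not opp) -> no flip
Dir N: first cell 'W' (not opp) -> no flip
Dir NE: first cell '.' (not opp) -> no flip
Dir W: first cell '.' (not opp) -> no flip
Dir E: first cell 'W' (not opp) -> no flip
Dir SW: first cell '.' (not opp) -> no flip
Dir S: first cell '.' (not opp) -> no flip
Dir SE: opp run (2,2) (3,3) capped by W -> flip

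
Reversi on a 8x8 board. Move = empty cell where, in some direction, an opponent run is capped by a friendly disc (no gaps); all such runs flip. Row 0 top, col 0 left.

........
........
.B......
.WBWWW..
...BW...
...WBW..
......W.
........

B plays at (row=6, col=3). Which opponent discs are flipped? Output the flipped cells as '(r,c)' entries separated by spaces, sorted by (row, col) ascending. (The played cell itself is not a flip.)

Answer: (5,3)

Derivation:
Dir NW: first cell '.' (not opp) -> no flip
Dir N: opp run (5,3) capped by B -> flip
Dir NE: first cell 'B' (not opp) -> no flip
Dir W: first cell '.' (not opp) -> no flip
Dir E: first cell '.' (not opp) -> no flip
Dir SW: first cell '.' (not opp) -> no flip
Dir S: first cell '.' (not opp) -> no flip
Dir SE: first cell '.' (not opp) -> no flip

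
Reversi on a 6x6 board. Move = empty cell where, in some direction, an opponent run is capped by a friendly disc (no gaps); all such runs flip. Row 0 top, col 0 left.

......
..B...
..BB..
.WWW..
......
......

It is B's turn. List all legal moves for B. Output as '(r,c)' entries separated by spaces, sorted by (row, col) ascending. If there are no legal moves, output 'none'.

Answer: (4,0) (4,1) (4,2) (4,3) (4,4)

Derivation:
(2,0): no bracket -> illegal
(2,1): no bracket -> illegal
(2,4): no bracket -> illegal
(3,0): no bracket -> illegal
(3,4): no bracket -> illegal
(4,0): flips 1 -> legal
(4,1): flips 1 -> legal
(4,2): flips 1 -> legal
(4,3): flips 1 -> legal
(4,4): flips 1 -> legal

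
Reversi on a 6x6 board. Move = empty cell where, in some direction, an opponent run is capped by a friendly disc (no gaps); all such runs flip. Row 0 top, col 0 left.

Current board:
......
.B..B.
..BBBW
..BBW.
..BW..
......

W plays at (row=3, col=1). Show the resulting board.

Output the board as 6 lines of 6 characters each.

Place W at (3,1); scan 8 dirs for brackets.
Dir NW: first cell '.' (not opp) -> no flip
Dir N: first cell '.' (not opp) -> no flip
Dir NE: opp run (2,2), next='.' -> no flip
Dir W: first cell '.' (not opp) -> no flip
Dir E: opp run (3,2) (3,3) capped by W -> flip
Dir SW: first cell '.' (not opp) -> no flip
Dir S: first cell '.' (not opp) -> no flip
Dir SE: opp run (4,2), next='.' -> no flip
All flips: (3,2) (3,3)

Answer: ......
.B..B.
..BBBW
.WWWW.
..BW..
......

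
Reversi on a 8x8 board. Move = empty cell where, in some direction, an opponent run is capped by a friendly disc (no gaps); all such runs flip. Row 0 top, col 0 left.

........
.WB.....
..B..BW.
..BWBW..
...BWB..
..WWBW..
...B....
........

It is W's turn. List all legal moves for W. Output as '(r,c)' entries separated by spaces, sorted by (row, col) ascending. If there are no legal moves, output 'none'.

Answer: (1,3) (1,5) (1,6) (2,4) (3,1) (4,2) (4,6) (6,4) (7,3) (7,4)

Derivation:
(0,1): no bracket -> illegal
(0,2): no bracket -> illegal
(0,3): no bracket -> illegal
(1,3): flips 1 -> legal
(1,4): no bracket -> illegal
(1,5): flips 1 -> legal
(1,6): flips 3 -> legal
(2,1): no bracket -> illegal
(2,3): no bracket -> illegal
(2,4): flips 2 -> legal
(3,1): flips 1 -> legal
(3,6): no bracket -> illegal
(4,1): no bracket -> illegal
(4,2): flips 1 -> legal
(4,6): flips 1 -> legal
(5,6): no bracket -> illegal
(6,2): no bracket -> illegal
(6,4): flips 1 -> legal
(6,5): no bracket -> illegal
(7,2): no bracket -> illegal
(7,3): flips 1 -> legal
(7,4): flips 1 -> legal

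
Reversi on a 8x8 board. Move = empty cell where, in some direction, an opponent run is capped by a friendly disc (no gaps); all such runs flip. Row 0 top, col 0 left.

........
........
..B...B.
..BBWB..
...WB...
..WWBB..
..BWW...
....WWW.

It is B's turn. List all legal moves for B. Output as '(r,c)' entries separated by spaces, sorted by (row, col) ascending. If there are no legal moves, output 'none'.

(2,3): no bracket -> illegal
(2,4): flips 1 -> legal
(2,5): no bracket -> illegal
(4,1): no bracket -> illegal
(4,2): flips 2 -> legal
(4,5): no bracket -> illegal
(5,1): flips 2 -> legal
(6,1): no bracket -> illegal
(6,5): flips 2 -> legal
(6,6): no bracket -> illegal
(6,7): no bracket -> illegal
(7,2): flips 1 -> legal
(7,3): flips 4 -> legal
(7,7): no bracket -> illegal

Answer: (2,4) (4,2) (5,1) (6,5) (7,2) (7,3)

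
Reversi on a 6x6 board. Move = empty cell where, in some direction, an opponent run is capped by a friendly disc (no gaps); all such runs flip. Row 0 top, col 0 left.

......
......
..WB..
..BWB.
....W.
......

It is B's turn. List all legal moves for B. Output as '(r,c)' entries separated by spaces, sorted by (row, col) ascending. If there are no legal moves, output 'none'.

Answer: (1,2) (2,1) (4,3) (5,4)

Derivation:
(1,1): no bracket -> illegal
(1,2): flips 1 -> legal
(1,3): no bracket -> illegal
(2,1): flips 1 -> legal
(2,4): no bracket -> illegal
(3,1): no bracket -> illegal
(3,5): no bracket -> illegal
(4,2): no bracket -> illegal
(4,3): flips 1 -> legal
(4,5): no bracket -> illegal
(5,3): no bracket -> illegal
(5,4): flips 1 -> legal
(5,5): no bracket -> illegal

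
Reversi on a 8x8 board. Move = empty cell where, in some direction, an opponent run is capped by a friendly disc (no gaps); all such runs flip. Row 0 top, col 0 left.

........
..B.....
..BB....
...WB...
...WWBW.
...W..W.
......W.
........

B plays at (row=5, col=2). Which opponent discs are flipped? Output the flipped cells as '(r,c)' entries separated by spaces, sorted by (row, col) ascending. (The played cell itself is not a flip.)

Answer: (4,3)

Derivation:
Dir NW: first cell '.' (not opp) -> no flip
Dir N: first cell '.' (not opp) -> no flip
Dir NE: opp run (4,3) capped by B -> flip
Dir W: first cell '.' (not opp) -> no flip
Dir E: opp run (5,3), next='.' -> no flip
Dir SW: first cell '.' (not opp) -> no flip
Dir S: first cell '.' (not opp) -> no flip
Dir SE: first cell '.' (not opp) -> no flip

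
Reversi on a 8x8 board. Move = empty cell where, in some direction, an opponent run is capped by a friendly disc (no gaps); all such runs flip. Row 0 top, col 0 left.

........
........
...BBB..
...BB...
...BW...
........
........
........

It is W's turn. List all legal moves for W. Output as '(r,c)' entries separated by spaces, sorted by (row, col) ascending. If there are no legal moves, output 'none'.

Answer: (1,4) (2,2) (4,2)

Derivation:
(1,2): no bracket -> illegal
(1,3): no bracket -> illegal
(1,4): flips 2 -> legal
(1,5): no bracket -> illegal
(1,6): no bracket -> illegal
(2,2): flips 1 -> legal
(2,6): no bracket -> illegal
(3,2): no bracket -> illegal
(3,5): no bracket -> illegal
(3,6): no bracket -> illegal
(4,2): flips 1 -> legal
(4,5): no bracket -> illegal
(5,2): no bracket -> illegal
(5,3): no bracket -> illegal
(5,4): no bracket -> illegal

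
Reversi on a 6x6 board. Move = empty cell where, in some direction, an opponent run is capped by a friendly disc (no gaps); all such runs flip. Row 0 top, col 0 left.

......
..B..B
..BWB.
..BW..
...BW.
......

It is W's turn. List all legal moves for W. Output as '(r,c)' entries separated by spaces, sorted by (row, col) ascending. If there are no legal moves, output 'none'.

(0,1): flips 1 -> legal
(0,2): no bracket -> illegal
(0,3): no bracket -> illegal
(0,4): no bracket -> illegal
(0,5): no bracket -> illegal
(1,1): flips 1 -> legal
(1,3): no bracket -> illegal
(1,4): no bracket -> illegal
(2,1): flips 1 -> legal
(2,5): flips 1 -> legal
(3,1): flips 1 -> legal
(3,4): no bracket -> illegal
(3,5): no bracket -> illegal
(4,1): flips 1 -> legal
(4,2): flips 1 -> legal
(5,2): no bracket -> illegal
(5,3): flips 1 -> legal
(5,4): no bracket -> illegal

Answer: (0,1) (1,1) (2,1) (2,5) (3,1) (4,1) (4,2) (5,3)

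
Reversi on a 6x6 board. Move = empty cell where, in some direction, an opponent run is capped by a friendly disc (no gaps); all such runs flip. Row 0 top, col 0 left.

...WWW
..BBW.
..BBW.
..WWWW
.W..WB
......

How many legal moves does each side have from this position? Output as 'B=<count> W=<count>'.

Answer: B=6 W=6

Derivation:
-- B to move --
(0,2): no bracket -> illegal
(1,5): flips 1 -> legal
(2,1): no bracket -> illegal
(2,5): flips 2 -> legal
(3,0): no bracket -> illegal
(3,1): no bracket -> illegal
(4,0): no bracket -> illegal
(4,2): flips 1 -> legal
(4,3): flips 2 -> legal
(5,0): flips 2 -> legal
(5,1): no bracket -> illegal
(5,2): no bracket -> illegal
(5,3): no bracket -> illegal
(5,4): no bracket -> illegal
(5,5): flips 2 -> legal
B mobility = 6
-- W to move --
(0,1): flips 2 -> legal
(0,2): flips 3 -> legal
(1,1): flips 3 -> legal
(2,1): flips 3 -> legal
(3,1): flips 2 -> legal
(5,4): no bracket -> illegal
(5,5): flips 1 -> legal
W mobility = 6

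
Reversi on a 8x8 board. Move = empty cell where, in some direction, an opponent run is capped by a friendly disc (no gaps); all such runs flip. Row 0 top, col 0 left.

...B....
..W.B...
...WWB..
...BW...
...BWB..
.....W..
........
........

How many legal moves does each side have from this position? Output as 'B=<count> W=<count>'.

Answer: B=10 W=12

Derivation:
-- B to move --
(0,1): flips 3 -> legal
(0,2): no bracket -> illegal
(1,1): no bracket -> illegal
(1,3): flips 1 -> legal
(1,5): flips 1 -> legal
(2,1): flips 1 -> legal
(2,2): flips 2 -> legal
(3,2): flips 1 -> legal
(3,5): flips 1 -> legal
(4,6): no bracket -> illegal
(5,3): no bracket -> illegal
(5,4): flips 3 -> legal
(5,6): no bracket -> illegal
(6,4): no bracket -> illegal
(6,5): flips 1 -> legal
(6,6): flips 2 -> legal
B mobility = 10
-- W to move --
(0,2): no bracket -> illegal
(0,4): flips 1 -> legal
(0,5): flips 1 -> legal
(1,3): no bracket -> illegal
(1,5): no bracket -> illegal
(1,6): flips 1 -> legal
(2,2): flips 1 -> legal
(2,6): flips 1 -> legal
(3,2): flips 1 -> legal
(3,5): flips 1 -> legal
(3,6): no bracket -> illegal
(4,2): flips 2 -> legal
(4,6): flips 1 -> legal
(5,2): flips 1 -> legal
(5,3): flips 2 -> legal
(5,4): no bracket -> illegal
(5,6): flips 1 -> legal
W mobility = 12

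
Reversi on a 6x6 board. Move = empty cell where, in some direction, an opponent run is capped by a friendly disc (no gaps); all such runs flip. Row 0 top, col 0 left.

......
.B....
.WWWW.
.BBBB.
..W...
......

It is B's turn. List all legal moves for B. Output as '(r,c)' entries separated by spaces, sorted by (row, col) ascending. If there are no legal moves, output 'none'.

Answer: (1,0) (1,2) (1,3) (1,4) (1,5) (5,1) (5,2) (5,3)

Derivation:
(1,0): flips 1 -> legal
(1,2): flips 2 -> legal
(1,3): flips 2 -> legal
(1,4): flips 2 -> legal
(1,5): flips 1 -> legal
(2,0): no bracket -> illegal
(2,5): no bracket -> illegal
(3,0): no bracket -> illegal
(3,5): no bracket -> illegal
(4,1): no bracket -> illegal
(4,3): no bracket -> illegal
(5,1): flips 1 -> legal
(5,2): flips 1 -> legal
(5,3): flips 1 -> legal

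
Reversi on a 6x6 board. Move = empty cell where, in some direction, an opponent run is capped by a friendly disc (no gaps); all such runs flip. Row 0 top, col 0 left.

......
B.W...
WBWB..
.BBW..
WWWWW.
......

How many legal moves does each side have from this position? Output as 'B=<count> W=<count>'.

Answer: B=11 W=7

Derivation:
-- B to move --
(0,1): flips 1 -> legal
(0,2): flips 2 -> legal
(0,3): flips 1 -> legal
(1,1): no bracket -> illegal
(1,3): flips 1 -> legal
(2,4): no bracket -> illegal
(3,0): flips 1 -> legal
(3,4): flips 1 -> legal
(3,5): no bracket -> illegal
(4,5): no bracket -> illegal
(5,0): flips 1 -> legal
(5,1): flips 1 -> legal
(5,2): flips 1 -> legal
(5,3): flips 3 -> legal
(5,4): flips 1 -> legal
(5,5): no bracket -> illegal
B mobility = 11
-- W to move --
(0,0): flips 1 -> legal
(0,1): no bracket -> illegal
(1,1): flips 2 -> legal
(1,3): flips 1 -> legal
(1,4): flips 2 -> legal
(2,4): flips 1 -> legal
(3,0): flips 3 -> legal
(3,4): flips 1 -> legal
W mobility = 7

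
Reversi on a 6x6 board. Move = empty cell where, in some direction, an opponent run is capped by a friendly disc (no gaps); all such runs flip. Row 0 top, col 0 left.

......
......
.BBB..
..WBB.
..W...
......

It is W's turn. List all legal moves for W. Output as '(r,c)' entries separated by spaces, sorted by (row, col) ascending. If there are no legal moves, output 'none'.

Answer: (1,0) (1,2) (1,4) (2,4) (3,5)

Derivation:
(1,0): flips 1 -> legal
(1,1): no bracket -> illegal
(1,2): flips 1 -> legal
(1,3): no bracket -> illegal
(1,4): flips 1 -> legal
(2,0): no bracket -> illegal
(2,4): flips 1 -> legal
(2,5): no bracket -> illegal
(3,0): no bracket -> illegal
(3,1): no bracket -> illegal
(3,5): flips 2 -> legal
(4,3): no bracket -> illegal
(4,4): no bracket -> illegal
(4,5): no bracket -> illegal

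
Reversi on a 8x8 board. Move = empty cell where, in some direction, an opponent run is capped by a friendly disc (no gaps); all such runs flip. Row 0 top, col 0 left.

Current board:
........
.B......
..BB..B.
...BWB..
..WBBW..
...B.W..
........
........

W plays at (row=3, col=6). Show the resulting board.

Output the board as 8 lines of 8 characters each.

Answer: ........
.B......
..BB..B.
...BWWW.
..WBBW..
...B.W..
........
........

Derivation:
Place W at (3,6); scan 8 dirs for brackets.
Dir NW: first cell '.' (not opp) -> no flip
Dir N: opp run (2,6), next='.' -> no flip
Dir NE: first cell '.' (not opp) -> no flip
Dir W: opp run (3,5) capped by W -> flip
Dir E: first cell '.' (not opp) -> no flip
Dir SW: first cell 'W' (not opp) -> no flip
Dir S: first cell '.' (not opp) -> no flip
Dir SE: first cell '.' (not opp) -> no flip
All flips: (3,5)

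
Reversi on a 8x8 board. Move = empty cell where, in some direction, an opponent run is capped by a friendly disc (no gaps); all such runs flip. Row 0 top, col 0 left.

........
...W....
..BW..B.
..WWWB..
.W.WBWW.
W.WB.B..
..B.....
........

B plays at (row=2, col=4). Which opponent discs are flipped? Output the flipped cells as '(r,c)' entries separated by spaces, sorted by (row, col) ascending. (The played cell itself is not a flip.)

Answer: (2,3) (3,4)

Derivation:
Dir NW: opp run (1,3), next='.' -> no flip
Dir N: first cell '.' (not opp) -> no flip
Dir NE: first cell '.' (not opp) -> no flip
Dir W: opp run (2,3) capped by B -> flip
Dir E: first cell '.' (not opp) -> no flip
Dir SW: opp run (3,3), next='.' -> no flip
Dir S: opp run (3,4) capped by B -> flip
Dir SE: first cell 'B' (not opp) -> no flip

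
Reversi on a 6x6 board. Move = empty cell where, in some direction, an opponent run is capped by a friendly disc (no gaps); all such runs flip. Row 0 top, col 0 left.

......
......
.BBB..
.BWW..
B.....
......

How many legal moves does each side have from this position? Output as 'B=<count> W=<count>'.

Answer: B=5 W=6

Derivation:
-- B to move --
(2,4): no bracket -> illegal
(3,4): flips 2 -> legal
(4,1): flips 1 -> legal
(4,2): flips 1 -> legal
(4,3): flips 2 -> legal
(4,4): flips 1 -> legal
B mobility = 5
-- W to move --
(1,0): flips 1 -> legal
(1,1): flips 1 -> legal
(1,2): flips 1 -> legal
(1,3): flips 1 -> legal
(1,4): flips 1 -> legal
(2,0): no bracket -> illegal
(2,4): no bracket -> illegal
(3,0): flips 1 -> legal
(3,4): no bracket -> illegal
(4,1): no bracket -> illegal
(4,2): no bracket -> illegal
(5,0): no bracket -> illegal
(5,1): no bracket -> illegal
W mobility = 6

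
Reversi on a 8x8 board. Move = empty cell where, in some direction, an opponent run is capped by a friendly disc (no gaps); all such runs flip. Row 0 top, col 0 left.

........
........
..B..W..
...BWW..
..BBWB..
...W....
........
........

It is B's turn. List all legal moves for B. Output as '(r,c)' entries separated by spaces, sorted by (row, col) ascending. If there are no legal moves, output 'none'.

(1,4): no bracket -> illegal
(1,5): flips 2 -> legal
(1,6): flips 2 -> legal
(2,3): flips 1 -> legal
(2,4): no bracket -> illegal
(2,6): no bracket -> illegal
(3,6): flips 2 -> legal
(4,6): no bracket -> illegal
(5,2): no bracket -> illegal
(5,4): no bracket -> illegal
(5,5): flips 1 -> legal
(6,2): no bracket -> illegal
(6,3): flips 1 -> legal
(6,4): flips 1 -> legal

Answer: (1,5) (1,6) (2,3) (3,6) (5,5) (6,3) (6,4)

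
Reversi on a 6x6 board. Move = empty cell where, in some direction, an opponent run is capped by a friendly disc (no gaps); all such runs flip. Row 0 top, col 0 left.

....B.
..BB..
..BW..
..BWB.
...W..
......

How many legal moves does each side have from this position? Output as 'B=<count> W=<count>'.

Answer: B=6 W=9

Derivation:
-- B to move --
(1,4): flips 1 -> legal
(2,4): flips 1 -> legal
(4,2): no bracket -> illegal
(4,4): flips 1 -> legal
(5,2): flips 1 -> legal
(5,3): flips 3 -> legal
(5,4): flips 1 -> legal
B mobility = 6
-- W to move --
(0,1): flips 1 -> legal
(0,2): no bracket -> illegal
(0,3): flips 1 -> legal
(0,5): no bracket -> illegal
(1,1): flips 1 -> legal
(1,4): no bracket -> illegal
(1,5): no bracket -> illegal
(2,1): flips 2 -> legal
(2,4): no bracket -> illegal
(2,5): flips 1 -> legal
(3,1): flips 1 -> legal
(3,5): flips 1 -> legal
(4,1): flips 1 -> legal
(4,2): no bracket -> illegal
(4,4): no bracket -> illegal
(4,5): flips 1 -> legal
W mobility = 9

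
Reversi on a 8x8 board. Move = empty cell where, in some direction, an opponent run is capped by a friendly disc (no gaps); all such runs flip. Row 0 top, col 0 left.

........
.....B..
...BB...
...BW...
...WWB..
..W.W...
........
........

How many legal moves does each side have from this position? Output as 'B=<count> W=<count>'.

Answer: B=6 W=8

Derivation:
-- B to move --
(2,5): no bracket -> illegal
(3,2): no bracket -> illegal
(3,5): flips 1 -> legal
(4,1): no bracket -> illegal
(4,2): flips 2 -> legal
(5,1): no bracket -> illegal
(5,3): flips 1 -> legal
(5,5): flips 1 -> legal
(6,1): no bracket -> illegal
(6,2): no bracket -> illegal
(6,3): flips 1 -> legal
(6,4): flips 3 -> legal
(6,5): no bracket -> illegal
B mobility = 6
-- W to move --
(0,4): no bracket -> illegal
(0,5): no bracket -> illegal
(0,6): no bracket -> illegal
(1,2): flips 1 -> legal
(1,3): flips 2 -> legal
(1,4): flips 1 -> legal
(1,6): no bracket -> illegal
(2,2): flips 1 -> legal
(2,5): no bracket -> illegal
(2,6): no bracket -> illegal
(3,2): flips 1 -> legal
(3,5): no bracket -> illegal
(3,6): flips 1 -> legal
(4,2): no bracket -> illegal
(4,6): flips 1 -> legal
(5,5): no bracket -> illegal
(5,6): flips 1 -> legal
W mobility = 8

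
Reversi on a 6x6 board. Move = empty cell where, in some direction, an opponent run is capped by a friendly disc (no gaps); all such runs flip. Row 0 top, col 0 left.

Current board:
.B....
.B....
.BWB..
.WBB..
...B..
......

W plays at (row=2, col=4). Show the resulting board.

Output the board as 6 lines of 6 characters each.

Answer: .B....
.B....
.BWWW.
.WBB..
...B..
......

Derivation:
Place W at (2,4); scan 8 dirs for brackets.
Dir NW: first cell '.' (not opp) -> no flip
Dir N: first cell '.' (not opp) -> no flip
Dir NE: first cell '.' (not opp) -> no flip
Dir W: opp run (2,3) capped by W -> flip
Dir E: first cell '.' (not opp) -> no flip
Dir SW: opp run (3,3), next='.' -> no flip
Dir S: first cell '.' (not opp) -> no flip
Dir SE: first cell '.' (not opp) -> no flip
All flips: (2,3)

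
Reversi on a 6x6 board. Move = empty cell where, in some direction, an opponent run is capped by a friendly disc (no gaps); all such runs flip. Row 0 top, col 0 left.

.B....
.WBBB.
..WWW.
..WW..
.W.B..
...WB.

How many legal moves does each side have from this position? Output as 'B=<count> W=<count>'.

-- B to move --
(0,0): no bracket -> illegal
(0,2): no bracket -> illegal
(1,0): flips 1 -> legal
(1,5): no bracket -> illegal
(2,0): no bracket -> illegal
(2,1): flips 2 -> legal
(2,5): no bracket -> illegal
(3,0): no bracket -> illegal
(3,1): flips 1 -> legal
(3,4): flips 2 -> legal
(3,5): flips 1 -> legal
(4,0): no bracket -> illegal
(4,2): flips 2 -> legal
(4,4): no bracket -> illegal
(5,0): flips 3 -> legal
(5,1): no bracket -> illegal
(5,2): flips 1 -> legal
B mobility = 8
-- W to move --
(0,0): no bracket -> illegal
(0,2): flips 2 -> legal
(0,3): flips 1 -> legal
(0,4): flips 2 -> legal
(0,5): flips 1 -> legal
(1,0): no bracket -> illegal
(1,5): flips 3 -> legal
(2,1): no bracket -> illegal
(2,5): no bracket -> illegal
(3,4): no bracket -> illegal
(4,2): no bracket -> illegal
(4,4): no bracket -> illegal
(4,5): no bracket -> illegal
(5,2): no bracket -> illegal
(5,5): flips 1 -> legal
W mobility = 6

Answer: B=8 W=6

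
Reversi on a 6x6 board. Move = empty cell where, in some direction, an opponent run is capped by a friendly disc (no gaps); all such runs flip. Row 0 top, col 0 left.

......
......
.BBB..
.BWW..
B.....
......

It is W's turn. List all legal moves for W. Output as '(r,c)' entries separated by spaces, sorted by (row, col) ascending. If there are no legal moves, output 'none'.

Answer: (1,0) (1,1) (1,2) (1,3) (1,4) (3,0)

Derivation:
(1,0): flips 1 -> legal
(1,1): flips 1 -> legal
(1,2): flips 1 -> legal
(1,3): flips 1 -> legal
(1,4): flips 1 -> legal
(2,0): no bracket -> illegal
(2,4): no bracket -> illegal
(3,0): flips 1 -> legal
(3,4): no bracket -> illegal
(4,1): no bracket -> illegal
(4,2): no bracket -> illegal
(5,0): no bracket -> illegal
(5,1): no bracket -> illegal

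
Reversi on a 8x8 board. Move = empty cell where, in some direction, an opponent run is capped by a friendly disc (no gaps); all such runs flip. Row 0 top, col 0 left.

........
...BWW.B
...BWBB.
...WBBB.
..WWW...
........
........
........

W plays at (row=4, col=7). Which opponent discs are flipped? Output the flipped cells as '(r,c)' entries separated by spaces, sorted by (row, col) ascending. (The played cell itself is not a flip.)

Dir NW: opp run (3,6) (2,5) capped by W -> flip
Dir N: first cell '.' (not opp) -> no flip
Dir NE: edge -> no flip
Dir W: first cell '.' (not opp) -> no flip
Dir E: edge -> no flip
Dir SW: first cell '.' (not opp) -> no flip
Dir S: first cell '.' (not opp) -> no flip
Dir SE: edge -> no flip

Answer: (2,5) (3,6)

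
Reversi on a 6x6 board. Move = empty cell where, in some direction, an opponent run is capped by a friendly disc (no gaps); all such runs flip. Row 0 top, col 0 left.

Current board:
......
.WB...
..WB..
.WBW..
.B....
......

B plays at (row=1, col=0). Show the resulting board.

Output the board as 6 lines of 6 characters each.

Answer: ......
BBB...
..WB..
.WBW..
.B....
......

Derivation:
Place B at (1,0); scan 8 dirs for brackets.
Dir NW: edge -> no flip
Dir N: first cell '.' (not opp) -> no flip
Dir NE: first cell '.' (not opp) -> no flip
Dir W: edge -> no flip
Dir E: opp run (1,1) capped by B -> flip
Dir SW: edge -> no flip
Dir S: first cell '.' (not opp) -> no flip
Dir SE: first cell '.' (not opp) -> no flip
All flips: (1,1)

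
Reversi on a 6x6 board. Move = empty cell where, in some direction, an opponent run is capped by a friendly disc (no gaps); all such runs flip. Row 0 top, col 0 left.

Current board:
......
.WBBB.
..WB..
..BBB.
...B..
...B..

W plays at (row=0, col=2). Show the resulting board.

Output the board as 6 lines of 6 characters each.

Answer: ..W...
.WWBB.
..WB..
..BBB.
...B..
...B..

Derivation:
Place W at (0,2); scan 8 dirs for brackets.
Dir NW: edge -> no flip
Dir N: edge -> no flip
Dir NE: edge -> no flip
Dir W: first cell '.' (not opp) -> no flip
Dir E: first cell '.' (not opp) -> no flip
Dir SW: first cell 'W' (not opp) -> no flip
Dir S: opp run (1,2) capped by W -> flip
Dir SE: opp run (1,3), next='.' -> no flip
All flips: (1,2)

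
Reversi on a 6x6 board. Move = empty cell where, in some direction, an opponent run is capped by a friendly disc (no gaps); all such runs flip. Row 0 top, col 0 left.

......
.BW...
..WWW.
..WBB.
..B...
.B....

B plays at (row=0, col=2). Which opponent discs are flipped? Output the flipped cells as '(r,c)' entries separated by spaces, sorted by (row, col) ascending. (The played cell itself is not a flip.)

Answer: (1,2) (2,2) (3,2)

Derivation:
Dir NW: edge -> no flip
Dir N: edge -> no flip
Dir NE: edge -> no flip
Dir W: first cell '.' (not opp) -> no flip
Dir E: first cell '.' (not opp) -> no flip
Dir SW: first cell 'B' (not opp) -> no flip
Dir S: opp run (1,2) (2,2) (3,2) capped by B -> flip
Dir SE: first cell '.' (not opp) -> no flip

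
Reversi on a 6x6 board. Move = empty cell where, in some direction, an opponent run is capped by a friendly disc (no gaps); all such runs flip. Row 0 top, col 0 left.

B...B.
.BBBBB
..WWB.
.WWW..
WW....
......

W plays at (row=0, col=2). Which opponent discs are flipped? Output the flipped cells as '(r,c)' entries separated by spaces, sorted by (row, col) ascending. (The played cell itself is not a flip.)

Dir NW: edge -> no flip
Dir N: edge -> no flip
Dir NE: edge -> no flip
Dir W: first cell '.' (not opp) -> no flip
Dir E: first cell '.' (not opp) -> no flip
Dir SW: opp run (1,1), next='.' -> no flip
Dir S: opp run (1,2) capped by W -> flip
Dir SE: opp run (1,3) (2,4), next='.' -> no flip

Answer: (1,2)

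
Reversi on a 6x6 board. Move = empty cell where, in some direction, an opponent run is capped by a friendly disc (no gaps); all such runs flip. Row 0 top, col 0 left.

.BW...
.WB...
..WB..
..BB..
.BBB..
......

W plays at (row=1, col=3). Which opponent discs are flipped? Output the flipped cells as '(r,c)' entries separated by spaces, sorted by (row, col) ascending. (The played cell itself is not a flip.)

Dir NW: first cell 'W' (not opp) -> no flip
Dir N: first cell '.' (not opp) -> no flip
Dir NE: first cell '.' (not opp) -> no flip
Dir W: opp run (1,2) capped by W -> flip
Dir E: first cell '.' (not opp) -> no flip
Dir SW: first cell 'W' (not opp) -> no flip
Dir S: opp run (2,3) (3,3) (4,3), next='.' -> no flip
Dir SE: first cell '.' (not opp) -> no flip

Answer: (1,2)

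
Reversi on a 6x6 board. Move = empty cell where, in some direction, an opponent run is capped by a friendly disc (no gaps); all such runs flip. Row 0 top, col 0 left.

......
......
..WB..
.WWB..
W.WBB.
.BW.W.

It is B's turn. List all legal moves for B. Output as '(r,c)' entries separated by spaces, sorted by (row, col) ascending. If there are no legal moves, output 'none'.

Answer: (1,1) (2,1) (3,0) (4,1) (5,3)

Derivation:
(1,1): flips 1 -> legal
(1,2): no bracket -> illegal
(1,3): no bracket -> illegal
(2,0): no bracket -> illegal
(2,1): flips 2 -> legal
(3,0): flips 2 -> legal
(4,1): flips 2 -> legal
(4,5): no bracket -> illegal
(5,0): no bracket -> illegal
(5,3): flips 1 -> legal
(5,5): no bracket -> illegal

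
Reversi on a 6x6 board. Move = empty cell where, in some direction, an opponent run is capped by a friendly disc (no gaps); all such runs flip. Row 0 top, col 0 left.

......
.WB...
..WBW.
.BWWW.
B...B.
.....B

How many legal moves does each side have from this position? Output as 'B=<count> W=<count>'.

-- B to move --
(0,0): flips 3 -> legal
(0,1): no bracket -> illegal
(0,2): no bracket -> illegal
(1,0): flips 1 -> legal
(1,3): flips 1 -> legal
(1,4): flips 2 -> legal
(1,5): no bracket -> illegal
(2,0): no bracket -> illegal
(2,1): flips 1 -> legal
(2,5): flips 1 -> legal
(3,5): flips 3 -> legal
(4,1): flips 1 -> legal
(4,2): flips 2 -> legal
(4,3): flips 1 -> legal
(4,5): flips 1 -> legal
B mobility = 11
-- W to move --
(0,1): flips 2 -> legal
(0,2): flips 1 -> legal
(0,3): no bracket -> illegal
(1,3): flips 2 -> legal
(1,4): flips 1 -> legal
(2,0): no bracket -> illegal
(2,1): no bracket -> illegal
(3,0): flips 1 -> legal
(3,5): no bracket -> illegal
(4,1): no bracket -> illegal
(4,2): no bracket -> illegal
(4,3): no bracket -> illegal
(4,5): no bracket -> illegal
(5,0): no bracket -> illegal
(5,1): no bracket -> illegal
(5,3): no bracket -> illegal
(5,4): flips 1 -> legal
W mobility = 6

Answer: B=11 W=6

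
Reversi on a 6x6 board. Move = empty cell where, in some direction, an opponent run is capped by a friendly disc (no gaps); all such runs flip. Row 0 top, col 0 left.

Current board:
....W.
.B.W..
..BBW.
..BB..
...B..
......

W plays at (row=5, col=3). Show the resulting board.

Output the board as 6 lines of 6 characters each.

Answer: ....W.
.B.W..
..BWW.
..BW..
...W..
...W..

Derivation:
Place W at (5,3); scan 8 dirs for brackets.
Dir NW: first cell '.' (not opp) -> no flip
Dir N: opp run (4,3) (3,3) (2,3) capped by W -> flip
Dir NE: first cell '.' (not opp) -> no flip
Dir W: first cell '.' (not opp) -> no flip
Dir E: first cell '.' (not opp) -> no flip
Dir SW: edge -> no flip
Dir S: edge -> no flip
Dir SE: edge -> no flip
All flips: (2,3) (3,3) (4,3)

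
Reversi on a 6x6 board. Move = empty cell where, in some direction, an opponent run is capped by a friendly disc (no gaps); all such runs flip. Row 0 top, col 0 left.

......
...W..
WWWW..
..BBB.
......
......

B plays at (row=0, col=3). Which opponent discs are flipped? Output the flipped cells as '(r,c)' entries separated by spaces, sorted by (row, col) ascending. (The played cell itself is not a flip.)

Answer: (1,3) (2,3)

Derivation:
Dir NW: edge -> no flip
Dir N: edge -> no flip
Dir NE: edge -> no flip
Dir W: first cell '.' (not opp) -> no flip
Dir E: first cell '.' (not opp) -> no flip
Dir SW: first cell '.' (not opp) -> no flip
Dir S: opp run (1,3) (2,3) capped by B -> flip
Dir SE: first cell '.' (not opp) -> no flip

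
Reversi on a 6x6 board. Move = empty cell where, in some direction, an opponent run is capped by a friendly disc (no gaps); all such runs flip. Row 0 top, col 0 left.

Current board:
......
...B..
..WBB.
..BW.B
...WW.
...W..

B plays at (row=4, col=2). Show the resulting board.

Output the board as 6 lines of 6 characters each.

Place B at (4,2); scan 8 dirs for brackets.
Dir NW: first cell '.' (not opp) -> no flip
Dir N: first cell 'B' (not opp) -> no flip
Dir NE: opp run (3,3) capped by B -> flip
Dir W: first cell '.' (not opp) -> no flip
Dir E: opp run (4,3) (4,4), next='.' -> no flip
Dir SW: first cell '.' (not opp) -> no flip
Dir S: first cell '.' (not opp) -> no flip
Dir SE: opp run (5,3), next=edge -> no flip
All flips: (3,3)

Answer: ......
...B..
..WBB.
..BB.B
..BWW.
...W..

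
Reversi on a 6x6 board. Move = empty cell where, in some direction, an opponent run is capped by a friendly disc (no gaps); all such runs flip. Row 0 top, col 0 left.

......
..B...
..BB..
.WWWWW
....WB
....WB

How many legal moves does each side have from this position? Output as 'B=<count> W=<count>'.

-- B to move --
(2,0): no bracket -> illegal
(2,1): no bracket -> illegal
(2,4): no bracket -> illegal
(2,5): flips 1 -> legal
(3,0): no bracket -> illegal
(4,0): flips 1 -> legal
(4,1): flips 1 -> legal
(4,2): flips 1 -> legal
(4,3): flips 2 -> legal
(5,3): flips 1 -> legal
B mobility = 6
-- W to move --
(0,1): flips 2 -> legal
(0,2): flips 2 -> legal
(0,3): no bracket -> illegal
(1,1): flips 1 -> legal
(1,3): flips 2 -> legal
(1,4): flips 1 -> legal
(2,1): no bracket -> illegal
(2,4): no bracket -> illegal
W mobility = 5

Answer: B=6 W=5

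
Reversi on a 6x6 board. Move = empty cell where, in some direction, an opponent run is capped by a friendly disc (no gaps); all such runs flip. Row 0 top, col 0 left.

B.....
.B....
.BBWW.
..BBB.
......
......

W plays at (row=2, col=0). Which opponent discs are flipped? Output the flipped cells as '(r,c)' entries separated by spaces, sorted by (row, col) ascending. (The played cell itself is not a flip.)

Dir NW: edge -> no flip
Dir N: first cell '.' (not opp) -> no flip
Dir NE: opp run (1,1), next='.' -> no flip
Dir W: edge -> no flip
Dir E: opp run (2,1) (2,2) capped by W -> flip
Dir SW: edge -> no flip
Dir S: first cell '.' (not opp) -> no flip
Dir SE: first cell '.' (not opp) -> no flip

Answer: (2,1) (2,2)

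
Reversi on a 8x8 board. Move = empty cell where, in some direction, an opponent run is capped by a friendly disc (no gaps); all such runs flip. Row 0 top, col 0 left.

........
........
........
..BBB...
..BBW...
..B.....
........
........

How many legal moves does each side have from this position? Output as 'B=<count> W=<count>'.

Answer: B=3 W=3

Derivation:
-- B to move --
(3,5): no bracket -> illegal
(4,5): flips 1 -> legal
(5,3): no bracket -> illegal
(5,4): flips 1 -> legal
(5,5): flips 1 -> legal
B mobility = 3
-- W to move --
(2,1): no bracket -> illegal
(2,2): flips 1 -> legal
(2,3): no bracket -> illegal
(2,4): flips 1 -> legal
(2,5): no bracket -> illegal
(3,1): no bracket -> illegal
(3,5): no bracket -> illegal
(4,1): flips 2 -> legal
(4,5): no bracket -> illegal
(5,1): no bracket -> illegal
(5,3): no bracket -> illegal
(5,4): no bracket -> illegal
(6,1): no bracket -> illegal
(6,2): no bracket -> illegal
(6,3): no bracket -> illegal
W mobility = 3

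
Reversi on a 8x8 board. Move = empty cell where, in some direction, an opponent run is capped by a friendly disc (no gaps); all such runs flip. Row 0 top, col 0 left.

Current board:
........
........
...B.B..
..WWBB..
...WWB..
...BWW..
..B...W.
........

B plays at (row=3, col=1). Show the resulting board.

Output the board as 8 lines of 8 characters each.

Answer: ........
........
...B.B..
.BBBBB..
...WWB..
...BWW..
..B...W.
........

Derivation:
Place B at (3,1); scan 8 dirs for brackets.
Dir NW: first cell '.' (not opp) -> no flip
Dir N: first cell '.' (not opp) -> no flip
Dir NE: first cell '.' (not opp) -> no flip
Dir W: first cell '.' (not opp) -> no flip
Dir E: opp run (3,2) (3,3) capped by B -> flip
Dir SW: first cell '.' (not opp) -> no flip
Dir S: first cell '.' (not opp) -> no flip
Dir SE: first cell '.' (not opp) -> no flip
All flips: (3,2) (3,3)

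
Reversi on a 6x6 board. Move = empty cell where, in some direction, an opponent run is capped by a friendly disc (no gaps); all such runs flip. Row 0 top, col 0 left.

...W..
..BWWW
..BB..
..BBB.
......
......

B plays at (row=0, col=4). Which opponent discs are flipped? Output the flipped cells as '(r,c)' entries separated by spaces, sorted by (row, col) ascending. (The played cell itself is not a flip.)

Answer: (1,3)

Derivation:
Dir NW: edge -> no flip
Dir N: edge -> no flip
Dir NE: edge -> no flip
Dir W: opp run (0,3), next='.' -> no flip
Dir E: first cell '.' (not opp) -> no flip
Dir SW: opp run (1,3) capped by B -> flip
Dir S: opp run (1,4), next='.' -> no flip
Dir SE: opp run (1,5), next=edge -> no flip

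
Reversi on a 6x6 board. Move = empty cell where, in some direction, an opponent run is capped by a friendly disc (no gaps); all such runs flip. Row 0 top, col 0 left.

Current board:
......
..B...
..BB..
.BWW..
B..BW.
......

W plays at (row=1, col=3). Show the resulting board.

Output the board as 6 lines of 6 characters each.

Place W at (1,3); scan 8 dirs for brackets.
Dir NW: first cell '.' (not opp) -> no flip
Dir N: first cell '.' (not opp) -> no flip
Dir NE: first cell '.' (not opp) -> no flip
Dir W: opp run (1,2), next='.' -> no flip
Dir E: first cell '.' (not opp) -> no flip
Dir SW: opp run (2,2) (3,1) (4,0), next=edge -> no flip
Dir S: opp run (2,3) capped by W -> flip
Dir SE: first cell '.' (not opp) -> no flip
All flips: (2,3)

Answer: ......
..BW..
..BW..
.BWW..
B..BW.
......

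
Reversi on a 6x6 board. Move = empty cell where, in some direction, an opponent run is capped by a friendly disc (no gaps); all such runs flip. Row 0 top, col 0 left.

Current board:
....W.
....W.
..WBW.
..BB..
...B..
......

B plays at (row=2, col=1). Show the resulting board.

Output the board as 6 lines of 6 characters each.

Answer: ....W.
....W.
.BBBW.
..BB..
...B..
......

Derivation:
Place B at (2,1); scan 8 dirs for brackets.
Dir NW: first cell '.' (not opp) -> no flip
Dir N: first cell '.' (not opp) -> no flip
Dir NE: first cell '.' (not opp) -> no flip
Dir W: first cell '.' (not opp) -> no flip
Dir E: opp run (2,2) capped by B -> flip
Dir SW: first cell '.' (not opp) -> no flip
Dir S: first cell '.' (not opp) -> no flip
Dir SE: first cell 'B' (not opp) -> no flip
All flips: (2,2)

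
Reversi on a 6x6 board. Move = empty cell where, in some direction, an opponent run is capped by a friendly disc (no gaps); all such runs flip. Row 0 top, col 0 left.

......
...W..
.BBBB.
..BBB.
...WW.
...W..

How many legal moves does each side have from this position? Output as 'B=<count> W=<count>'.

Answer: B=6 W=6

Derivation:
-- B to move --
(0,2): flips 1 -> legal
(0,3): flips 1 -> legal
(0,4): flips 1 -> legal
(1,2): no bracket -> illegal
(1,4): no bracket -> illegal
(3,5): no bracket -> illegal
(4,2): no bracket -> illegal
(4,5): no bracket -> illegal
(5,2): flips 1 -> legal
(5,4): flips 2 -> legal
(5,5): flips 1 -> legal
B mobility = 6
-- W to move --
(1,0): flips 2 -> legal
(1,1): flips 2 -> legal
(1,2): no bracket -> illegal
(1,4): flips 2 -> legal
(1,5): no bracket -> illegal
(2,0): no bracket -> illegal
(2,5): flips 1 -> legal
(3,0): no bracket -> illegal
(3,1): flips 1 -> legal
(3,5): flips 1 -> legal
(4,1): no bracket -> illegal
(4,2): no bracket -> illegal
(4,5): no bracket -> illegal
W mobility = 6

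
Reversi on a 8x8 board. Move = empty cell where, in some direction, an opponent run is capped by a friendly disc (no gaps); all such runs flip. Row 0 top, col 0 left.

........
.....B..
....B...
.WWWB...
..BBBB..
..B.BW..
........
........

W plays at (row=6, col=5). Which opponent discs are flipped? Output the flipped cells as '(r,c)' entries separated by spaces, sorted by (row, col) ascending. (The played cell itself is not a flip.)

Dir NW: opp run (5,4) (4,3) capped by W -> flip
Dir N: first cell 'W' (not opp) -> no flip
Dir NE: first cell '.' (not opp) -> no flip
Dir W: first cell '.' (not opp) -> no flip
Dir E: first cell '.' (not opp) -> no flip
Dir SW: first cell '.' (not opp) -> no flip
Dir S: first cell '.' (not opp) -> no flip
Dir SE: first cell '.' (not opp) -> no flip

Answer: (4,3) (5,4)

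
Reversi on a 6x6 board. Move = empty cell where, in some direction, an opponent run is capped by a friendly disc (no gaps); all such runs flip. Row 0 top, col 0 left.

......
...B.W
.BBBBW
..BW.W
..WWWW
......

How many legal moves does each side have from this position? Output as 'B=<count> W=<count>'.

Answer: B=6 W=7

Derivation:
-- B to move --
(0,4): no bracket -> illegal
(0,5): no bracket -> illegal
(1,4): no bracket -> illegal
(3,1): no bracket -> illegal
(3,4): flips 1 -> legal
(4,1): no bracket -> illegal
(5,1): flips 2 -> legal
(5,2): flips 1 -> legal
(5,3): flips 2 -> legal
(5,4): flips 1 -> legal
(5,5): flips 2 -> legal
B mobility = 6
-- W to move --
(0,2): flips 2 -> legal
(0,3): flips 2 -> legal
(0,4): no bracket -> illegal
(1,0): flips 2 -> legal
(1,1): flips 1 -> legal
(1,2): flips 2 -> legal
(1,4): no bracket -> illegal
(2,0): flips 4 -> legal
(3,0): no bracket -> illegal
(3,1): flips 1 -> legal
(3,4): no bracket -> illegal
(4,1): no bracket -> illegal
W mobility = 7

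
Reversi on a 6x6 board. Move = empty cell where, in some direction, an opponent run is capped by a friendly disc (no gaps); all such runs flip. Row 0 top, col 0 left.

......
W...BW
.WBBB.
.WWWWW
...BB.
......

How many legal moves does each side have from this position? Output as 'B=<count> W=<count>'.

Answer: B=6 W=10

Derivation:
-- B to move --
(0,0): no bracket -> illegal
(0,1): no bracket -> illegal
(0,4): no bracket -> illegal
(0,5): no bracket -> illegal
(1,1): no bracket -> illegal
(1,2): no bracket -> illegal
(2,0): flips 1 -> legal
(2,5): flips 1 -> legal
(3,0): no bracket -> illegal
(4,0): flips 1 -> legal
(4,1): flips 1 -> legal
(4,2): flips 2 -> legal
(4,5): flips 1 -> legal
B mobility = 6
-- W to move --
(0,3): no bracket -> illegal
(0,4): flips 2 -> legal
(0,5): flips 2 -> legal
(1,1): flips 1 -> legal
(1,2): flips 2 -> legal
(1,3): flips 4 -> legal
(2,5): flips 3 -> legal
(4,2): no bracket -> illegal
(4,5): no bracket -> illegal
(5,2): flips 1 -> legal
(5,3): flips 2 -> legal
(5,4): flips 2 -> legal
(5,5): flips 1 -> legal
W mobility = 10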